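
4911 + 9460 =14371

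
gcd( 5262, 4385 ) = 877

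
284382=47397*6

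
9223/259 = 35 + 158/259 = 35.61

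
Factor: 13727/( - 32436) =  -2^( - 2)*3^( - 2)*7^1 * 17^( - 1)*37^1 = - 259/612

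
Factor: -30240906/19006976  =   - 2^(-8 )*3^1*23^1 * 419^1*523^1*37123^(- 1) = - 15120453/9503488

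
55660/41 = 55660/41 = 1357.56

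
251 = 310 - 59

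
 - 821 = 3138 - 3959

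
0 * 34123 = 0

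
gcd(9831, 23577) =87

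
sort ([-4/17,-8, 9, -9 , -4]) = [ - 9, - 8,  -  4,-4/17, 9]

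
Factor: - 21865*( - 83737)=5^1*4373^1*83737^1 = 1830909505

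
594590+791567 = 1386157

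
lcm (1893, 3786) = 3786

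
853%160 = 53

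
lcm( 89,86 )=7654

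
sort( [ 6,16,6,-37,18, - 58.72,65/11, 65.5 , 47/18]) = [ - 58.72, - 37,47/18, 65/11, 6,6,  16,18, 65.5]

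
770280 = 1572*490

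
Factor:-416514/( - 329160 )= 2^( - 2)*5^( - 1) * 7^1 * 13^ (-1 )*47^1 = 329/260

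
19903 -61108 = - 41205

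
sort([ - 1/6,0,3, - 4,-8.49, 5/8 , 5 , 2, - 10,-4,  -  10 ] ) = [ - 10 , - 10, - 8.49, -4, - 4,-1/6,0,  5/8, 2,3, 5 ] 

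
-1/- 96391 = 1/96391 =0.00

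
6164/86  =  3082/43 = 71.67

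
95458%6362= 28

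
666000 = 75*8880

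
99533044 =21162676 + 78370368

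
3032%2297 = 735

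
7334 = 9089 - 1755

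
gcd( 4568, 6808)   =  8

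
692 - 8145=-7453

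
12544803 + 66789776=79334579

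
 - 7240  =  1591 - 8831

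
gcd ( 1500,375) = 375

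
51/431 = 51/431 = 0.12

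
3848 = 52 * 74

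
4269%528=45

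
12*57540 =690480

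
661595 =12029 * 55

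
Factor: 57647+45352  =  3^1 * 13^1  *19^1*139^1 = 102999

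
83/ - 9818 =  - 1 + 9735/9818 = -0.01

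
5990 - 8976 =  - 2986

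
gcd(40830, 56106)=6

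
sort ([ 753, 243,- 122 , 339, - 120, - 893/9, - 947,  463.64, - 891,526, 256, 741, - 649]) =[ - 947, - 891,-649, - 122, - 120,-893/9 , 243, 256, 339, 463.64, 526,  741, 753]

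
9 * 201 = 1809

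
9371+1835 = 11206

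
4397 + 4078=8475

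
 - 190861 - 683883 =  - 874744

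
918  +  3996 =4914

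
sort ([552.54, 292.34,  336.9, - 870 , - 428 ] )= [ - 870, - 428, 292.34, 336.9, 552.54 ]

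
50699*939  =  47606361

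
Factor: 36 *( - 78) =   -  2808  =  - 2^3*3^3  *13^1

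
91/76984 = 91/76984  =  0.00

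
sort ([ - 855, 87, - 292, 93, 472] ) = [ - 855, - 292 , 87, 93, 472]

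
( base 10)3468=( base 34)300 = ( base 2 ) 110110001100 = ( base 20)8D8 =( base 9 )4673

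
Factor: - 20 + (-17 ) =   -  37^1 = -37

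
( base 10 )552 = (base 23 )110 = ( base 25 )m2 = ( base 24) N0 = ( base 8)1050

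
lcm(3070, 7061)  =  70610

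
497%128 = 113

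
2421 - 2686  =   - 265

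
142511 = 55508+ 87003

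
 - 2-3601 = -3603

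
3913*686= 2684318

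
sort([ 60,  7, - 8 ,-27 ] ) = [ - 27  ,-8, 7 , 60]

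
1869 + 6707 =8576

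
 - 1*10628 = - 10628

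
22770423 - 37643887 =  - 14873464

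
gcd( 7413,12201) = 21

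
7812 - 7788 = 24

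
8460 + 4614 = 13074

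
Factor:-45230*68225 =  - 2^1*5^3*2729^1*4523^1 = - 3085816750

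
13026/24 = 542  +  3/4 = 542.75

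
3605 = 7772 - 4167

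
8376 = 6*1396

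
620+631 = 1251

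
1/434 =1/434 = 0.00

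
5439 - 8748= -3309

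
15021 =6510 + 8511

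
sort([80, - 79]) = [ - 79,  80]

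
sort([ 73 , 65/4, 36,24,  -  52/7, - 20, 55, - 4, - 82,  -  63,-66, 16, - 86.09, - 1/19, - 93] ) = [ - 93 , - 86.09,-82,-66, - 63, - 20, - 52/7,-4,-1/19, 16 , 65/4 , 24,36,  55, 73]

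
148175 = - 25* (  -  5927 ) 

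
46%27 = 19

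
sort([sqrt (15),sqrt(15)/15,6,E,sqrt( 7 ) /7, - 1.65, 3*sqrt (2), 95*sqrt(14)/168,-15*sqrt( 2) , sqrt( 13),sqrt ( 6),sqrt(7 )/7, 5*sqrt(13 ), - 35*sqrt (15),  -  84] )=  [ - 35*sqrt(15),  -  84, - 15 *sqrt(2), -1.65,sqrt( 15)/15, sqrt( 7 )/7,sqrt( 7 )/7, 95*sqrt (14)/168,sqrt (6), E, sqrt(13),sqrt(15 ) , 3 *sqrt(2),6, 5*sqrt (13)]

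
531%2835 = 531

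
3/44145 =1/14715 = 0.00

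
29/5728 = 29/5728 =0.01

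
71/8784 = 71/8784 = 0.01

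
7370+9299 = 16669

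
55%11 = 0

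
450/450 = 1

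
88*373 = 32824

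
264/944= 33/118 = 0.28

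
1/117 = 1/117 = 0.01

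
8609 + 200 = 8809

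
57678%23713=10252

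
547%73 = 36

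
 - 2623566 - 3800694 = -6424260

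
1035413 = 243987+791426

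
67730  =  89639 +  - 21909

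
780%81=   51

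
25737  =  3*8579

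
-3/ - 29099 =3/29099=0.00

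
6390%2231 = 1928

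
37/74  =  1/2 =0.50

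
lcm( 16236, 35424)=389664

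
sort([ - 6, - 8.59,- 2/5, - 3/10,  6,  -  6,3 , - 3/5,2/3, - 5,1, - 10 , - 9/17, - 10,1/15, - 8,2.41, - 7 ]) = [  -  10, - 10, - 8.59,-8,-7, - 6,-6 , - 5, - 3/5, - 9/17,-2/5, - 3/10, 1/15,2/3,1,2.41,3,6]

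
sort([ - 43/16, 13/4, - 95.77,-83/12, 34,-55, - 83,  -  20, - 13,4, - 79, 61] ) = [ - 95.77,- 83, - 79, - 55,  -  20, - 13,-83/12,  -  43/16, 13/4,4,  34,  61] 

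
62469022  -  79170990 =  - 16701968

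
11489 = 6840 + 4649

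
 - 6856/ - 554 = 12+104/277 = 12.38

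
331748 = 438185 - 106437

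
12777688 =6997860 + 5779828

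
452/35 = 12+32/35 = 12.91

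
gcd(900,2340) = 180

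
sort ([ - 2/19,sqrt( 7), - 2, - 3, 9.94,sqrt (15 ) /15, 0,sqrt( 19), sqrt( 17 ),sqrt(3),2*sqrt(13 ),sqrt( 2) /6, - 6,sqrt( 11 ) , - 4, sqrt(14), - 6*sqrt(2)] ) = [ - 6*sqrt( 2 ), - 6,-4, - 3, - 2, - 2/19,0,sqrt( 2)/6,sqrt( 15 )/15 , sqrt ( 3),sqrt( 7 ),sqrt ( 11), sqrt( 14 ),sqrt( 17),sqrt( 19), 2*sqrt( 13),9.94 ] 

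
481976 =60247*8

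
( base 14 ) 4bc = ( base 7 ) 2525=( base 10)950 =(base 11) 794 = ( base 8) 1666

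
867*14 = 12138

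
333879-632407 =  - 298528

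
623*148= 92204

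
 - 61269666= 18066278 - 79335944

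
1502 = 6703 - 5201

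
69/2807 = 69/2807 = 0.02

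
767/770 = 767/770 = 1.00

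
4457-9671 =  - 5214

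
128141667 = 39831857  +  88309810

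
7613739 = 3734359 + 3879380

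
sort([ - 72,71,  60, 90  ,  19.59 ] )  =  [ - 72,19.59,  60,  71, 90]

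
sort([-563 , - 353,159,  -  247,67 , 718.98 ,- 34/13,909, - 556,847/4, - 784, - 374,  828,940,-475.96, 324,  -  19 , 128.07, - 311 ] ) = [ - 784 ,- 563,- 556,-475.96, - 374,-353, - 311, - 247, - 19, -34/13, 67,128.07,159,847/4, 324,718.98,828,909 , 940 ] 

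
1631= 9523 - 7892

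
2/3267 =2/3267=   0.00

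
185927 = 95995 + 89932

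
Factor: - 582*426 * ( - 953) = 2^2*3^2* 71^1*97^1*953^1 = 236279196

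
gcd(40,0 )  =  40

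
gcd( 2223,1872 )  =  117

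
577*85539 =49356003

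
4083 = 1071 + 3012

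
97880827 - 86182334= 11698493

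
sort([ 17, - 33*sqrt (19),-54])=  [ - 33*sqrt(19),-54,17 ] 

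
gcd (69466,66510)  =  1478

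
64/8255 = 64/8255 = 0.01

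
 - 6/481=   -  6/481=- 0.01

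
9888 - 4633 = 5255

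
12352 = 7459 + 4893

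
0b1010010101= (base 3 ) 220111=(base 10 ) 661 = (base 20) 1D1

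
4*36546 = 146184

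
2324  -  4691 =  - 2367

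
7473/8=934 + 1/8 = 934.12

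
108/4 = 27 = 27.00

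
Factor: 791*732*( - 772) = - 2^4*3^1*7^1 * 61^1*113^1 * 193^1=- 446997264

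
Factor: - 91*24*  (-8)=2^6*3^1*7^1 * 13^1 = 17472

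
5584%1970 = 1644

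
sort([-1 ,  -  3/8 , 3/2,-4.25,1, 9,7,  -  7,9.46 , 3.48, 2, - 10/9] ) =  [ - 7, - 4.25,-10/9, - 1, - 3/8,1 , 3/2, 2,3.48,7, 9,9.46]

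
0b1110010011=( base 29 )12G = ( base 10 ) 915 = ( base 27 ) 16O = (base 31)TG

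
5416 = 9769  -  4353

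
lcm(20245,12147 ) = 60735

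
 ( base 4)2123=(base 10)155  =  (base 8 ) 233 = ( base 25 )65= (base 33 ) 4n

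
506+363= 869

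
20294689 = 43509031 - 23214342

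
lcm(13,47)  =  611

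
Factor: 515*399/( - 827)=-205485/827=- 3^1*5^1  *7^1*19^1*103^1*827^(-1 ) 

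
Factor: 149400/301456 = 2^( - 1)* 3^2 *5^2 * 227^( - 1) = 225/454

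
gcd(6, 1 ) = 1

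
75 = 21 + 54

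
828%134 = 24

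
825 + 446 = 1271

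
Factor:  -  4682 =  -2^1*2341^1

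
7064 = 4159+2905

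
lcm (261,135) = 3915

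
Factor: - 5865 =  - 3^1 * 5^1*17^1 * 23^1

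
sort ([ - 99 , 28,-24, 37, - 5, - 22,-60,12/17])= [ - 99, - 60, - 24, - 22, - 5,12/17, 28  ,  37 ] 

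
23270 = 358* 65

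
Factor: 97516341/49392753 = 32505447/16464251 =3^1*13^1*19^1*23^( - 1)* 193^ ( - 1 ) * 3709^( - 1 )*43867^1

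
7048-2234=4814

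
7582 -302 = 7280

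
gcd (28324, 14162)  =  14162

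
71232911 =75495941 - 4263030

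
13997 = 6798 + 7199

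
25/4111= 25/4111 = 0.01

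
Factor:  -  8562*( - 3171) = 2^1  *  3^2*7^1*151^1*1427^1 =27150102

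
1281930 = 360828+921102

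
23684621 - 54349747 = - 30665126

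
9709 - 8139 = 1570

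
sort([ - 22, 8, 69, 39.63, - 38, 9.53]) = [-38,- 22, 8, 9.53, 39.63, 69 ] 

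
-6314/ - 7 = 902/1=902.00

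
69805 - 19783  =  50022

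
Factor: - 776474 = -2^1*388237^1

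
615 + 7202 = 7817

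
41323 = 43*961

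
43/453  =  43/453 =0.09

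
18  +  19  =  37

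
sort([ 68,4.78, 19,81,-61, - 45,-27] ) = [ - 61, - 45,  -  27, 4.78, 19, 68, 81]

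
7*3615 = 25305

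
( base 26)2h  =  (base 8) 105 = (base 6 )153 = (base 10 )69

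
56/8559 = 56/8559 = 0.01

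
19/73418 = 19/73418  =  0.00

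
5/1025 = 1/205 = 0.00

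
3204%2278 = 926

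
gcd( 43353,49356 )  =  9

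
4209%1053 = 1050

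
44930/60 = 4493/6 = 748.83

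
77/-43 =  - 77/43 = - 1.79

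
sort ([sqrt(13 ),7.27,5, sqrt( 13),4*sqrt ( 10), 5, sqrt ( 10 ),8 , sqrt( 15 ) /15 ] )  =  [sqrt( 15 ) /15,sqrt( 10),sqrt( 13), sqrt( 13 ), 5,5, 7.27, 8,4*sqrt( 10)] 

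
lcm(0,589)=0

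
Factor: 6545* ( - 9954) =  -  2^1 * 3^2 * 5^1*7^2*11^1 * 17^1*79^1  =  - 65148930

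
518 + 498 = 1016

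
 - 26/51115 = -26/51115 = - 0.00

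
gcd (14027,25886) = 1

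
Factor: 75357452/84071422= 2^1*18839363^1*42035711^( - 1) = 37678726/42035711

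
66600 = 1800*37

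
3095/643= 3095/643  =  4.81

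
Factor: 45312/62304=2^3*11^( - 1)=   8/11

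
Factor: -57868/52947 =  - 2^2*3^(  -  3)*17^1*23^1 * 53^( - 1 ) = - 1564/1431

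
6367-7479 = -1112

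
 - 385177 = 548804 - 933981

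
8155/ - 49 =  - 167+4/7 = -  166.43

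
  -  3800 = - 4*950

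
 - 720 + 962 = 242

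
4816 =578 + 4238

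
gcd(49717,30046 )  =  83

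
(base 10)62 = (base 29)24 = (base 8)76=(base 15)42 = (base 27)28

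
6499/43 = 6499/43 = 151.14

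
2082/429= 4  +  122/143= 4.85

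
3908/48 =81 +5/12 = 81.42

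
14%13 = 1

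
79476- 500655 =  - 421179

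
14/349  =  14/349= 0.04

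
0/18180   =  0 = 0.00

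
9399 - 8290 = 1109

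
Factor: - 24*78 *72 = - 2^7*3^4*13^1 =-134784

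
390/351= 1 + 1/9 = 1.11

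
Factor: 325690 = 2^1*5^1  *  32569^1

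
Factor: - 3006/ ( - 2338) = 3^2* 7^(  -  1) = 9/7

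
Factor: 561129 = 3^1*187043^1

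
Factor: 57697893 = 3^3*11^1*194269^1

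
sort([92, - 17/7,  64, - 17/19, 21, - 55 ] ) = [ - 55, -17/7, - 17/19,  21,64,  92 ]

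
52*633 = 32916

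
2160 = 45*48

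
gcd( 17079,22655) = 1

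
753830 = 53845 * 14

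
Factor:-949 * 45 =-3^2*5^1  *13^1*73^1 = -42705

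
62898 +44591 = 107489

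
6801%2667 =1467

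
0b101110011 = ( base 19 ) 10a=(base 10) 371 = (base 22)gj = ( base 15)19B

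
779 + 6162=6941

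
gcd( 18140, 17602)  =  2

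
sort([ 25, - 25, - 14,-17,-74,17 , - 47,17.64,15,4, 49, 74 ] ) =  [-74, - 47, -25, -17,-14 , 4, 15,17, 17.64,25, 49,74 ] 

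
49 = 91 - 42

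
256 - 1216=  - 960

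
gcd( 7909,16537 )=719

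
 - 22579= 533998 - 556577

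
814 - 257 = 557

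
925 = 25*37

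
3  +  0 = 3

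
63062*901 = 56818862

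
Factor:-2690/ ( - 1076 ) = 2^(-1 )*5^1 = 5/2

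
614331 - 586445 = 27886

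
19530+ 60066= 79596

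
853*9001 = 7677853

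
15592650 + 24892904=40485554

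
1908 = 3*636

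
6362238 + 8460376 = 14822614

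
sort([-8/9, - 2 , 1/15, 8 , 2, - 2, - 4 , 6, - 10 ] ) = [ - 10 , - 4,  -  2, - 2 , - 8/9 , 1/15, 2, 6,8 ] 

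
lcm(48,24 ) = 48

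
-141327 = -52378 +  -  88949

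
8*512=4096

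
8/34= 4/17 = 0.24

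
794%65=14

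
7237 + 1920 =9157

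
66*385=25410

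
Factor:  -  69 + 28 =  - 41 = - 41^1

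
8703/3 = 2901 = 2901.00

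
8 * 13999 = 111992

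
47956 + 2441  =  50397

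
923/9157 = 923/9157 =0.10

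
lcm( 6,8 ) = 24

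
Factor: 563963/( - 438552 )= - 2^( - 3)*3^( - 2)*29^1*6091^( - 1) * 19447^1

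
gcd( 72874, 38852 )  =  2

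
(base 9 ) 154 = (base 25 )55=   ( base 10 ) 130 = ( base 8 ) 202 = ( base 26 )50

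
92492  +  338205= 430697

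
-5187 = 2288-7475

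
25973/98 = 265+3/98 = 265.03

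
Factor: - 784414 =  - 2^1*17^1 * 23071^1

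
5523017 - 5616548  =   - 93531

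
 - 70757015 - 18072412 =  - 88829427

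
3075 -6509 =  - 3434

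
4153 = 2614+1539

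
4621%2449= 2172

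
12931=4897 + 8034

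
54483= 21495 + 32988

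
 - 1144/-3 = 1144/3 = 381.33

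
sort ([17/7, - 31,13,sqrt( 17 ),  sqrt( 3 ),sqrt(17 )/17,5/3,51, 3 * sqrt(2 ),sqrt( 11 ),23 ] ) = [  -  31,sqrt( 17 )/17,5/3,sqrt( 3), 17/7,sqrt( 11) , sqrt( 17),3 * sqrt( 2),13,23,51]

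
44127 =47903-3776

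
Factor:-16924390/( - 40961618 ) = 5^1*7^1 * 41^1*5897^1*20480809^(-1 ) = 8462195/20480809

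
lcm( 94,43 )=4042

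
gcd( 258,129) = 129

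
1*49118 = 49118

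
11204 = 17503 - 6299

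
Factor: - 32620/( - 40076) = 35/43 = 5^1* 7^1*43^(-1 ) 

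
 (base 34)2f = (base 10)83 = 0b1010011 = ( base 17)4F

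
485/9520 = 97/1904 = 0.05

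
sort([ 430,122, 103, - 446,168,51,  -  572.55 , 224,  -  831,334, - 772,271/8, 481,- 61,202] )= [ - 831, - 772,  -  572.55, - 446, - 61,271/8,51,  103,122,168,202,224, 334,430, 481 ]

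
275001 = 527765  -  252764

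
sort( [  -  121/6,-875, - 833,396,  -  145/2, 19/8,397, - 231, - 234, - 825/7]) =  [ - 875, - 833  , - 234, -231,-825/7, - 145/2,-121/6, 19/8, 396,397 ] 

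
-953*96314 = -91787242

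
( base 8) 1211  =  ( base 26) OP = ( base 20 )1c9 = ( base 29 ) MB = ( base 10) 649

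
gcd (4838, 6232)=82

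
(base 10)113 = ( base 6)305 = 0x71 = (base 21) 58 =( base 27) 45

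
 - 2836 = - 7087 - - 4251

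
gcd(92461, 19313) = 1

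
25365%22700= 2665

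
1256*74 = 92944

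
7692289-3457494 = 4234795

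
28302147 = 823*34389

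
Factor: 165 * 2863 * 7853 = 3^1*5^1*7^1 *11^1 * 409^1 * 7853^1 =3709717935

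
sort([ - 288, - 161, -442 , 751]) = [ - 442, - 288, - 161,751] 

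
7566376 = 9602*788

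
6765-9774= -3009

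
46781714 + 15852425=62634139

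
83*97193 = 8067019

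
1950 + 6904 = 8854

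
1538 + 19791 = 21329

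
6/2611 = 6/2611 = 0.00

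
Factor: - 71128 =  - 2^3*17^1*523^1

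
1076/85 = 1076/85= 12.66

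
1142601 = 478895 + 663706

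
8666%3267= 2132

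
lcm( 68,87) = 5916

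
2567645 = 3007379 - 439734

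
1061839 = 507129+554710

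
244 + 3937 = 4181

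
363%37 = 30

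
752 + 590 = 1342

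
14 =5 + 9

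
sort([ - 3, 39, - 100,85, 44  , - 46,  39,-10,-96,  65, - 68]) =[ - 100,-96, - 68, - 46, - 10, - 3, 39,39,44,65, 85 ] 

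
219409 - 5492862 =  - 5273453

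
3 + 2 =5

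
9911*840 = 8325240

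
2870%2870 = 0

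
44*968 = 42592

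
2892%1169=554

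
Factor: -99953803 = -99953803^1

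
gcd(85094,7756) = 2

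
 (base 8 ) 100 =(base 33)1V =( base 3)2101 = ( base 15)44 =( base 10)64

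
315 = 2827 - 2512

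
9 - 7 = 2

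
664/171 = 664/171 = 3.88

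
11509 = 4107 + 7402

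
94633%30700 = 2533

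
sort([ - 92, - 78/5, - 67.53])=[ - 92, - 67.53, - 78/5]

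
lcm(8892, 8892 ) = 8892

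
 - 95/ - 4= 23 + 3/4 = 23.75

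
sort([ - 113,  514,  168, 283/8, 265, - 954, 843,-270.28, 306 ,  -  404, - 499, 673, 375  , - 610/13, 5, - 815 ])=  [ - 954, - 815, - 499,-404, - 270.28, - 113, - 610/13 , 5 , 283/8, 168,  265,  306,  375 , 514,673,843 ]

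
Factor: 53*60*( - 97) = -2^2*3^1*5^1 * 53^1*97^1=- 308460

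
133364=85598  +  47766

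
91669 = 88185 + 3484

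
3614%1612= 390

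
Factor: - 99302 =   -  2^1*7^1*41^1*173^1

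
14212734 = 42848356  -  28635622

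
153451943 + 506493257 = 659945200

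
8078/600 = 4039/300 = 13.46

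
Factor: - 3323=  - 3323^1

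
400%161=78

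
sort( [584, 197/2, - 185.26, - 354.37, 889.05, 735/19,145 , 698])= [  -  354.37, - 185.26, 735/19, 197/2,  145, 584 , 698, 889.05] 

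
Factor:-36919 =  - 36919^1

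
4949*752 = 3721648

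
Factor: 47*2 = 94 = 2^1*47^1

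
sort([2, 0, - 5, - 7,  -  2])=[- 7, - 5, -2,0 , 2 ]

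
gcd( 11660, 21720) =20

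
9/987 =3/329 = 0.01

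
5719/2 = 5719/2= 2859.50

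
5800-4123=1677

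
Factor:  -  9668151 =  - 3^2*  229^1*4691^1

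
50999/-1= - 50999 + 0/1=- 50999.00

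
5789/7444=5789/7444 = 0.78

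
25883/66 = 2353/6= 392.17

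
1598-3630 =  - 2032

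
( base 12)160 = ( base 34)6C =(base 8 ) 330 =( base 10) 216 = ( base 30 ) 76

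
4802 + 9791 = 14593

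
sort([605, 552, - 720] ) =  [ - 720,  552, 605]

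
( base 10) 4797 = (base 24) 87l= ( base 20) BJH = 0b1001010111101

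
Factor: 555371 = 127^1*4373^1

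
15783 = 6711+9072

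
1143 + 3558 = 4701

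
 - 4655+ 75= - 4580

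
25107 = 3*8369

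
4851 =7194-2343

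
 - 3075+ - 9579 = -12654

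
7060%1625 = 560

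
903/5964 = 43/284= 0.15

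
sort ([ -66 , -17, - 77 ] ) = [-77, - 66, - 17 ] 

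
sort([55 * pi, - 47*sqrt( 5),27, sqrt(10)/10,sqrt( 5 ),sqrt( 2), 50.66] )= [ - 47*sqrt( 5 ), sqrt( 10)/10, sqrt( 2),sqrt( 5 ), 27, 50.66,55 * pi]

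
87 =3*29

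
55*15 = 825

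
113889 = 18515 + 95374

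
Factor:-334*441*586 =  - 86314284 = - 2^2*3^2*7^2* 167^1*293^1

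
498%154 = 36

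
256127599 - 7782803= 248344796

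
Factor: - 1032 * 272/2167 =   -  2^7*3^1*11^ ( - 1 )  *  17^1 * 43^1 * 197^( - 1 ) = - 280704/2167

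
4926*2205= 10861830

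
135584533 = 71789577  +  63794956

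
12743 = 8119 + 4624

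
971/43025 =971/43025 = 0.02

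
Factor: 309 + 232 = 541= 541^1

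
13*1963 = 25519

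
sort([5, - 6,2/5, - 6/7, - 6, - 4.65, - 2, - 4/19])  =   [ - 6, - 6, - 4.65, - 2, - 6/7, - 4/19, 2/5,5]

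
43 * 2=86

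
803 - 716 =87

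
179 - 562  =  -383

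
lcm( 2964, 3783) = 287508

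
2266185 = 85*26661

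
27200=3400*8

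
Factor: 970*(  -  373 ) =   -  361810 = -2^1*5^1*97^1*373^1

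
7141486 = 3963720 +3177766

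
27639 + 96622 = 124261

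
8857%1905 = 1237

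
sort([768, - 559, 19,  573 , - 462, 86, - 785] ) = [ - 785, -559, - 462,19,86 , 573,768] 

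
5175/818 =5175/818 = 6.33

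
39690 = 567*70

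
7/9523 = 7/9523 = 0.00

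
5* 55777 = 278885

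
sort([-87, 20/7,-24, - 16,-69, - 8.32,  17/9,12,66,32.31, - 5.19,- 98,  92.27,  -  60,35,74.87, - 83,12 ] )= [ - 98, - 87, - 83, - 69, - 60,- 24, - 16,-8.32, - 5.19 , 17/9,20/7, 12, 12, 32.31,35,66,74.87,92.27]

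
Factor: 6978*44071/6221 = 307527438/6221 = 2^1*  3^1 * 1163^1 * 6221^ ( - 1)*44071^1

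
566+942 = 1508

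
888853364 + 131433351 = 1020286715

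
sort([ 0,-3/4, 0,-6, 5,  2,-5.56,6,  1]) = [-6,-5.56, - 3/4,0, 0, 1, 2,5, 6]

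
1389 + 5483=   6872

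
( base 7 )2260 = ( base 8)1472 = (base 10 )826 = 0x33A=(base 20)216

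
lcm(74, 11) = 814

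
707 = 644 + 63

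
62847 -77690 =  - 14843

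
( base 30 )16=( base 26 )1A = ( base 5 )121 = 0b100100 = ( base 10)36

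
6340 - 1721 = 4619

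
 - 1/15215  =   - 1+15214/15215=-0.00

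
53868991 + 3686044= 57555035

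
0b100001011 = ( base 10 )267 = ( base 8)413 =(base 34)7t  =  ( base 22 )c3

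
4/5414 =2/2707 = 0.00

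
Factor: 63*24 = 2^3*3^3*7^1 = 1512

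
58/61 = 58/61 =0.95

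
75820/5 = 15164 =15164.00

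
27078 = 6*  4513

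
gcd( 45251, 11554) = 1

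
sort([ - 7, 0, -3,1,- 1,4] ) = [ - 7,  -  3 , - 1, 0,  1,4 ] 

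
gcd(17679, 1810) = 1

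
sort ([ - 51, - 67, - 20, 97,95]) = [ - 67, - 51,-20,95,97 ]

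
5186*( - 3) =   -  15558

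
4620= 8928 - 4308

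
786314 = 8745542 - 7959228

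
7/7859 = 7/7859= 0.00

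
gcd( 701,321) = 1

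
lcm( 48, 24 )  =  48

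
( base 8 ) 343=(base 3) 22102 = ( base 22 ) a7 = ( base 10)227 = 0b11100011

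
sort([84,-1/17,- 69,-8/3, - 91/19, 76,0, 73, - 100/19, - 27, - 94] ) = [ - 94, - 69, - 27, - 100/19, - 91/19, - 8/3, - 1/17, 0, 73,76,84]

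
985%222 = 97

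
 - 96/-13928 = 12/1741 = 0.01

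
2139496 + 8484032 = 10623528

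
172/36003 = 172/36003 = 0.00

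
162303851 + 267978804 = 430282655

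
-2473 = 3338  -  5811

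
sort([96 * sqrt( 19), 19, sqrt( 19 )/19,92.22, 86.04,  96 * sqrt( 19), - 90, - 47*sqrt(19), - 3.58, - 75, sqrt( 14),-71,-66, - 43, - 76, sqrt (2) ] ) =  [ - 47 *sqrt( 19),-90,-76,-75, - 71,-66, - 43, - 3.58, sqrt( 19 )/19, sqrt( 2), sqrt( 14 ),19, 86.04,92.22,96*sqrt( 19 ),96 * sqrt(19 ) ] 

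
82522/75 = 1100+22/75 = 1100.29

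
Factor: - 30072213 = -3^2*67^1*49871^1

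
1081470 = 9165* 118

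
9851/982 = 9851/982 = 10.03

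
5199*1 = 5199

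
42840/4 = 10710 = 10710.00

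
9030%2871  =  417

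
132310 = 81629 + 50681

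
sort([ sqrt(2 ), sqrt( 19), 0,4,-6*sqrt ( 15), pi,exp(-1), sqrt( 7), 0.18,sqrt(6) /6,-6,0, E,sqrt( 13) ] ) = [ -6*sqrt( 15), - 6, 0, 0,0.18, exp(-1),  sqrt(6 )/6, sqrt( 2) , sqrt( 7), E,pi,sqrt(13 ) , 4, sqrt(19) ] 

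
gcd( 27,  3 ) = 3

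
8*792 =6336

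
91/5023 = 91/5023 = 0.02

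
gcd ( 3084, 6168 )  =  3084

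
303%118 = 67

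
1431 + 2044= 3475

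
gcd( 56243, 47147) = 1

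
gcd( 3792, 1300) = 4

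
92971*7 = 650797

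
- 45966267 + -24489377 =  - 70455644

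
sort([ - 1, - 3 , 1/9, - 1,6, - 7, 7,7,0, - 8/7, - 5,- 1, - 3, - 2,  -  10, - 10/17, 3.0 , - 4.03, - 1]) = [ - 10, - 7, - 5, - 4.03,  -  3, - 3, - 2,- 8/7,  -  1, - 1,-1, - 1,- 10/17,0, 1/9, 3.0,6, 7, 7]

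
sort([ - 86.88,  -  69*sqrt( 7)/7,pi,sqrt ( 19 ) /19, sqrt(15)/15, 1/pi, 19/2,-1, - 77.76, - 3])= [ - 86.88, - 77.76, - 69*sqrt(7)/7, - 3,-1, sqrt (19) /19  ,  sqrt(15)/15,1/pi,pi, 19/2 ] 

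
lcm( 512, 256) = 512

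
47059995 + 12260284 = 59320279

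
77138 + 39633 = 116771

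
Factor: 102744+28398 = 131142 = 2^1*3^1*11^1*1987^1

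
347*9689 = 3362083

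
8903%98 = 83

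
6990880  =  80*87386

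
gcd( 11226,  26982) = 6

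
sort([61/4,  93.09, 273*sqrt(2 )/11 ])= [ 61/4,273*sqrt( 2)/11,93.09] 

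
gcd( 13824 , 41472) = 13824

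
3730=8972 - 5242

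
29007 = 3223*9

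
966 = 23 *42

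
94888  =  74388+20500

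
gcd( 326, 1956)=326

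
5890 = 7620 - 1730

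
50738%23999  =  2740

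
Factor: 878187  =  3^1 * 199^1*1471^1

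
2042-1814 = 228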